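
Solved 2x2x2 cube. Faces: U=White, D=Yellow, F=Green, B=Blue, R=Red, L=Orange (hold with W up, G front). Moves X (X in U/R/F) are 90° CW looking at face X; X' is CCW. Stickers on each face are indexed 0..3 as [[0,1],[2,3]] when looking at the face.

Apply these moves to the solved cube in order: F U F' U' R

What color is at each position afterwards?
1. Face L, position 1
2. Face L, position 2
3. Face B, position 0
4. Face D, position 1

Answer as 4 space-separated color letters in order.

After move 1 (F): F=GGGG U=WWOO R=WRWR D=RRYY L=OYOY
After move 2 (U): U=OWOW F=WRGG R=BBWR B=OYBB L=GGOY
After move 3 (F'): F=RGWG U=OWBW R=RBRR D=GYYY L=GWOO
After move 4 (U'): U=WWOB F=GWWG R=RGRR B=RBBB L=OYOO
After move 5 (R): R=RRRG U=WWOG F=GYWY D=GBYR B=BBWB
Query 1: L[1] = Y
Query 2: L[2] = O
Query 3: B[0] = B
Query 4: D[1] = B

Answer: Y O B B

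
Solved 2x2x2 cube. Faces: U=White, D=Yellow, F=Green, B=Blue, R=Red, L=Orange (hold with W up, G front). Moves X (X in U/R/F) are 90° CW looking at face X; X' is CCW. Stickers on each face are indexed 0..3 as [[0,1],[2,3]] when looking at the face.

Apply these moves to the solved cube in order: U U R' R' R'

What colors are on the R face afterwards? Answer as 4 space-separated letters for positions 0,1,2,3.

After move 1 (U): U=WWWW F=RRGG R=BBRR B=OOBB L=GGOO
After move 2 (U): U=WWWW F=BBGG R=OORR B=GGBB L=RROO
After move 3 (R'): R=OROR U=WBWG F=BWGW D=YBYG B=YGYB
After move 4 (R'): R=RROO U=WYWY F=BBGG D=YWYW B=GGBB
After move 5 (R'): R=RORO U=WBWG F=BYGY D=YBYG B=WGWB
Query: R face = RORO

Answer: R O R O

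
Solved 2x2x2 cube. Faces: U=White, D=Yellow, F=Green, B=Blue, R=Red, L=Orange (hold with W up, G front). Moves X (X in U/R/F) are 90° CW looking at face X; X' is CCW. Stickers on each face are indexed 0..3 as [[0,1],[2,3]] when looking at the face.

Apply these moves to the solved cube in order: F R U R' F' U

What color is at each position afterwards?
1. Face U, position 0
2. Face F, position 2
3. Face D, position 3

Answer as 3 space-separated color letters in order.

Answer: B W Y

Derivation:
After move 1 (F): F=GGGG U=WWOO R=WRWR D=RRYY L=OYOY
After move 2 (R): R=WWRR U=WGOG F=GRGY D=RBYB B=OBWB
After move 3 (U): U=OWGG F=WWGY R=OBRR B=OYWB L=GROY
After move 4 (R'): R=BROR U=OWGO F=WWGG D=RWYY B=BYBB
After move 5 (F'): F=WGWG U=OWBO R=WRRR D=RYYY L=GOOG
After move 6 (U): U=BOOW F=WRWG R=BYRR B=GOBB L=WGOG
Query 1: U[0] = B
Query 2: F[2] = W
Query 3: D[3] = Y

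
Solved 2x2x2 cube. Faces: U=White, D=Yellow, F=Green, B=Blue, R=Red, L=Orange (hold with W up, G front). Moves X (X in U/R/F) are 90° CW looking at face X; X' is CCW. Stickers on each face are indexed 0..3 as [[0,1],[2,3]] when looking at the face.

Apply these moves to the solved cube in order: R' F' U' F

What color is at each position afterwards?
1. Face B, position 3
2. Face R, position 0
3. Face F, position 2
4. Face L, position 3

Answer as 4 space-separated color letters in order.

After move 1 (R'): R=RRRR U=WBWB F=GWGW D=YGYG B=YBYB
After move 2 (F'): F=WWGG U=WBRR R=GRYR D=OOYG L=OBOW
After move 3 (U'): U=BRWR F=OBGG R=WWYR B=GRYB L=YBOW
After move 4 (F): F=GOGB U=BRWB R=WWRR D=YWYG L=YOOO
Query 1: B[3] = B
Query 2: R[0] = W
Query 3: F[2] = G
Query 4: L[3] = O

Answer: B W G O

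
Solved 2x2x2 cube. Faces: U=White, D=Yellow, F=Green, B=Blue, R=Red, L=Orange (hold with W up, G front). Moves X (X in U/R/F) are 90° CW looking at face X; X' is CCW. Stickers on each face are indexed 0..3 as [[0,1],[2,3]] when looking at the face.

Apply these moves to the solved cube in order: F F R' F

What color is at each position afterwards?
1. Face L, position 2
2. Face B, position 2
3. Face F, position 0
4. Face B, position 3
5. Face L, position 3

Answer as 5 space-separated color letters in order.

After move 1 (F): F=GGGG U=WWOO R=WRWR D=RRYY L=OYOY
After move 2 (F): F=GGGG U=WWYY R=OROR D=WWYY L=OROR
After move 3 (R'): R=RROO U=WBYB F=GWGY D=WGYG B=YBWB
After move 4 (F): F=GGYW U=WBRR R=YRBO D=ORYG L=OWOG
Query 1: L[2] = O
Query 2: B[2] = W
Query 3: F[0] = G
Query 4: B[3] = B
Query 5: L[3] = G

Answer: O W G B G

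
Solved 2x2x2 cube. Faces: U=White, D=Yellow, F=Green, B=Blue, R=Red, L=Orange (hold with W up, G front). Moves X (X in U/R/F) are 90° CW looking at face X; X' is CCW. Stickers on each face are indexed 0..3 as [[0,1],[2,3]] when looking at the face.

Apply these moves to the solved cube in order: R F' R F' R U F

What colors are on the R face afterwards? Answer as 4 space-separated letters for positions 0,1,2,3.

Answer: G B B B

Derivation:
After move 1 (R): R=RRRR U=WGWG F=GYGY D=YBYB B=WBWB
After move 2 (F'): F=YYGG U=WGRR R=BRYR D=OOYB L=OGOW
After move 3 (R): R=YBRR U=WYRG F=YOGB D=OWYW B=RBGB
After move 4 (F'): F=OBYG U=WYYR R=WBOR D=GWYW L=OGOR
After move 5 (R): R=OWRB U=WBYG F=OWYW D=GGYR B=RBYB
After move 6 (U): U=YWGB F=OWYW R=RBRB B=OGYB L=OWOR
After move 7 (F): F=YOWW U=YWRW R=GBBB D=RRYR L=OGOG
Query: R face = GBBB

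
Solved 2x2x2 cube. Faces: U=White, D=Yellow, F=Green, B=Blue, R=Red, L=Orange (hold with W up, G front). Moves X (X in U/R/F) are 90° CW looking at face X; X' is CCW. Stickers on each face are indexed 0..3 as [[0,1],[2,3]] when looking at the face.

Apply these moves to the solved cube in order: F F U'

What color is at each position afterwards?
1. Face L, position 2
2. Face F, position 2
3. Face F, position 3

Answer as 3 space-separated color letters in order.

Answer: O G G

Derivation:
After move 1 (F): F=GGGG U=WWOO R=WRWR D=RRYY L=OYOY
After move 2 (F): F=GGGG U=WWYY R=OROR D=WWYY L=OROR
After move 3 (U'): U=WYWY F=ORGG R=GGOR B=ORBB L=BBOR
Query 1: L[2] = O
Query 2: F[2] = G
Query 3: F[3] = G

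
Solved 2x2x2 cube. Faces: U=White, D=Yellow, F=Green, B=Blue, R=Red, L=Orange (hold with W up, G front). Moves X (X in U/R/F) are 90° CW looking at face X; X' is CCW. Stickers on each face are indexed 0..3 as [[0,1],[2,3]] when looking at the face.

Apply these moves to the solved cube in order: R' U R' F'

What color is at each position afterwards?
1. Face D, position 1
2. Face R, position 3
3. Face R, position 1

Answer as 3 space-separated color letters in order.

After move 1 (R'): R=RRRR U=WBWB F=GWGW D=YGYG B=YBYB
After move 2 (U): U=WWBB F=RRGW R=YBRR B=OOYB L=GWOO
After move 3 (R'): R=BRYR U=WYBO F=RWGB D=YRYW B=GOGB
After move 4 (F'): F=WBRG U=WYBY R=RRYR D=WOYW L=GOOB
Query 1: D[1] = O
Query 2: R[3] = R
Query 3: R[1] = R

Answer: O R R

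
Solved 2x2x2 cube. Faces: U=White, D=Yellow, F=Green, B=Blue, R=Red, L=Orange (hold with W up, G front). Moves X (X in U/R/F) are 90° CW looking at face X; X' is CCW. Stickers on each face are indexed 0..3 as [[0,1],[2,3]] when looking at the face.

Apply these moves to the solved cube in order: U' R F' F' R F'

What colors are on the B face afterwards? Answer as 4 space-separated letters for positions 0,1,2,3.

After move 1 (U'): U=WWWW F=OOGG R=GGRR B=RRBB L=BBOO
After move 2 (R): R=RGRG U=WOWG F=OYGY D=YBYR B=WRWB
After move 3 (F'): F=YYOG U=WORR R=BGYG D=BOYR L=BGOW
After move 4 (F'): F=YGYO U=WOBY R=OGBG D=GWYR L=BROR
After move 5 (R): R=BOGG U=WGBO F=YWYR D=GWYW B=YROB
After move 6 (F'): F=WRYY U=WGBG R=WOGG D=RRYW L=BOOB
Query: B face = YROB

Answer: Y R O B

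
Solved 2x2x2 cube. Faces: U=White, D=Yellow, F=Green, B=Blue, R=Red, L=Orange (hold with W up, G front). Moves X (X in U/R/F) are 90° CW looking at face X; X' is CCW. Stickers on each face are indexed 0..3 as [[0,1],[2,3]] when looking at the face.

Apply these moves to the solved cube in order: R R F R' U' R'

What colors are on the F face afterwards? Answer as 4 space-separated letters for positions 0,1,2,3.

Answer: O G B O

Derivation:
After move 1 (R): R=RRRR U=WGWG F=GYGY D=YBYB B=WBWB
After move 2 (R): R=RRRR U=WYWY F=GBGB D=YWYW B=GBGB
After move 3 (F): F=GGBB U=WYOO R=WRYR D=RRYW L=OYOW
After move 4 (R'): R=RRWY U=WGOG F=GYBO D=RGYB B=WBRB
After move 5 (U'): U=GGWO F=OYBO R=GYWY B=RRRB L=WBOW
After move 6 (R'): R=YYGW U=GRWR F=OGBO D=RYYO B=BRGB
Query: F face = OGBO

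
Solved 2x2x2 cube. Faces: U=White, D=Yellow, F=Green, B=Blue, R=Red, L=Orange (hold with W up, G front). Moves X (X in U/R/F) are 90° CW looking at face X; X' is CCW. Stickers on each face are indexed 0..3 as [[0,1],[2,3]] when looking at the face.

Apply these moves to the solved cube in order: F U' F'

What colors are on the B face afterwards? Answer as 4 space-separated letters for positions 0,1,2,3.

Answer: W R B B

Derivation:
After move 1 (F): F=GGGG U=WWOO R=WRWR D=RRYY L=OYOY
After move 2 (U'): U=WOWO F=OYGG R=GGWR B=WRBB L=BBOY
After move 3 (F'): F=YGOG U=WOGW R=RGRR D=BYYY L=BOOW
Query: B face = WRBB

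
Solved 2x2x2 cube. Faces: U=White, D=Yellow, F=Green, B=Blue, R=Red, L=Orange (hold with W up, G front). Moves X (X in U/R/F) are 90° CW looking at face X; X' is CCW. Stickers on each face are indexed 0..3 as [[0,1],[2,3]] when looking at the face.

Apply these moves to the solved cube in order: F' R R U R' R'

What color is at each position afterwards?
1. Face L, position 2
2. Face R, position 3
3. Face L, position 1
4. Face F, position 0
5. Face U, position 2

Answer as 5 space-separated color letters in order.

Answer: O G B R Y

Derivation:
After move 1 (F'): F=GGGG U=WWRR R=YRYR D=OOYY L=OWOW
After move 2 (R): R=YYRR U=WGRG F=GOGY D=OBYB B=RBWB
After move 3 (R): R=RYRY U=WORY F=GBGB D=OWYR B=GBGB
After move 4 (U): U=RWYO F=RYGB R=GBRY B=OWGB L=GBOW
After move 5 (R'): R=BYGR U=RGYO F=RWGO D=OYYB B=RWWB
After move 6 (R'): R=YRBG U=RWYR F=RGGO D=OWYO B=BWYB
Query 1: L[2] = O
Query 2: R[3] = G
Query 3: L[1] = B
Query 4: F[0] = R
Query 5: U[2] = Y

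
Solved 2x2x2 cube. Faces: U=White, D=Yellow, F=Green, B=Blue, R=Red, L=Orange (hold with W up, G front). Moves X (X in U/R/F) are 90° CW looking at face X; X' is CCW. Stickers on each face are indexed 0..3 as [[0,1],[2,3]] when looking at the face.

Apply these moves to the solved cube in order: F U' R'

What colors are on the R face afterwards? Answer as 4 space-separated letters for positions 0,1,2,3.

Answer: G R G W

Derivation:
After move 1 (F): F=GGGG U=WWOO R=WRWR D=RRYY L=OYOY
After move 2 (U'): U=WOWO F=OYGG R=GGWR B=WRBB L=BBOY
After move 3 (R'): R=GRGW U=WBWW F=OOGO D=RYYG B=YRRB
Query: R face = GRGW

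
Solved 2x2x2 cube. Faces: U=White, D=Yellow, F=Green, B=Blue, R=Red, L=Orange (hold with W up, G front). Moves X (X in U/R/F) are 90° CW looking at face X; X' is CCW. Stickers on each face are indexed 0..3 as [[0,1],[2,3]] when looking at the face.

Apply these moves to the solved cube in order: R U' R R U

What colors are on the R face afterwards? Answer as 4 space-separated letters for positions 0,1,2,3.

Answer: Y R Y G

Derivation:
After move 1 (R): R=RRRR U=WGWG F=GYGY D=YBYB B=WBWB
After move 2 (U'): U=GGWW F=OOGY R=GYRR B=RRWB L=WBOO
After move 3 (R): R=RGRY U=GOWY F=OBGB D=YWYR B=WRGB
After move 4 (R): R=RRYG U=GBWB F=OWGR D=YGYW B=YROB
After move 5 (U): U=WGBB F=RRGR R=YRYG B=WBOB L=OWOO
Query: R face = YRYG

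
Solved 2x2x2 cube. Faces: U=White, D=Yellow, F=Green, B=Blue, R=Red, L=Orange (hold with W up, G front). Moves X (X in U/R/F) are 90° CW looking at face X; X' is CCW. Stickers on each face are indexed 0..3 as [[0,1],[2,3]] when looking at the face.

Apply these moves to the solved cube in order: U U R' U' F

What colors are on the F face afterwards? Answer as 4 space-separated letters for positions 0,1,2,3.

Answer: G R W R

Derivation:
After move 1 (U): U=WWWW F=RRGG R=BBRR B=OOBB L=GGOO
After move 2 (U): U=WWWW F=BBGG R=OORR B=GGBB L=RROO
After move 3 (R'): R=OROR U=WBWG F=BWGW D=YBYG B=YGYB
After move 4 (U'): U=BGWW F=RRGW R=BWOR B=ORYB L=YGOO
After move 5 (F): F=GRWR U=BGOG R=WWWR D=OBYG L=YYOB
Query: F face = GRWR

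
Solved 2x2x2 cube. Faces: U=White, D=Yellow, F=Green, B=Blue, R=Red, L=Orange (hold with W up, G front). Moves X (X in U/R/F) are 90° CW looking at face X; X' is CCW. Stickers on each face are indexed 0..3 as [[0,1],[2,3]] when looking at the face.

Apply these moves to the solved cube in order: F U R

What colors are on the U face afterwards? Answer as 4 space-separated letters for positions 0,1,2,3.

Answer: O R O G

Derivation:
After move 1 (F): F=GGGG U=WWOO R=WRWR D=RRYY L=OYOY
After move 2 (U): U=OWOW F=WRGG R=BBWR B=OYBB L=GGOY
After move 3 (R): R=WBRB U=OROG F=WRGY D=RBYO B=WYWB
Query: U face = OROG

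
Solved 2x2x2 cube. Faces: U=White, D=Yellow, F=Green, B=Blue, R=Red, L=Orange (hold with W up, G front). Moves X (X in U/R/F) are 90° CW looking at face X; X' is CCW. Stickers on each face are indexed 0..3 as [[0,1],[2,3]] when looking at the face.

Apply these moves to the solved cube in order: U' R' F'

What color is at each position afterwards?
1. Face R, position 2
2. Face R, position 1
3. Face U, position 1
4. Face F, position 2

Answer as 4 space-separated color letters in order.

Answer: Y R B O

Derivation:
After move 1 (U'): U=WWWW F=OOGG R=GGRR B=RRBB L=BBOO
After move 2 (R'): R=GRGR U=WBWR F=OWGW D=YOYG B=YRYB
After move 3 (F'): F=WWOG U=WBGG R=ORYR D=BOYG L=BROW
Query 1: R[2] = Y
Query 2: R[1] = R
Query 3: U[1] = B
Query 4: F[2] = O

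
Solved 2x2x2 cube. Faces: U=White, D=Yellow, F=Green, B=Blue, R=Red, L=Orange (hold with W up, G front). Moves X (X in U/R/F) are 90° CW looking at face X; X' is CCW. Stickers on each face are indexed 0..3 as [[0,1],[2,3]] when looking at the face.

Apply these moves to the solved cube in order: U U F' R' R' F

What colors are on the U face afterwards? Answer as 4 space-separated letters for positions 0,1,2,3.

Answer: W O W W

Derivation:
After move 1 (U): U=WWWW F=RRGG R=BBRR B=OOBB L=GGOO
After move 2 (U): U=WWWW F=BBGG R=OORR B=GGBB L=RROO
After move 3 (F'): F=BGBG U=WWOR R=YOYR D=ROYY L=RWOW
After move 4 (R'): R=ORYY U=WBOG F=BWBR D=RGYG B=YGOB
After move 5 (R'): R=RYOY U=WOOY F=BBBG D=RWYR B=GGGB
After move 6 (F): F=BBGB U=WOWW R=OYYY D=ORYR L=RROW
Query: U face = WOWW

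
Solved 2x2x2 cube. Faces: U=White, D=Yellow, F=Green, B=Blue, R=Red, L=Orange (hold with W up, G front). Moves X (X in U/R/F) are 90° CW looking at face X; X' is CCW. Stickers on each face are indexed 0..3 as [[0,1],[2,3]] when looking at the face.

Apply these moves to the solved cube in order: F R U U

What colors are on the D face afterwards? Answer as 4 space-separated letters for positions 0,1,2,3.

After move 1 (F): F=GGGG U=WWOO R=WRWR D=RRYY L=OYOY
After move 2 (R): R=WWRR U=WGOG F=GRGY D=RBYB B=OBWB
After move 3 (U): U=OWGG F=WWGY R=OBRR B=OYWB L=GROY
After move 4 (U): U=GOGW F=OBGY R=OYRR B=GRWB L=WWOY
Query: D face = RBYB

Answer: R B Y B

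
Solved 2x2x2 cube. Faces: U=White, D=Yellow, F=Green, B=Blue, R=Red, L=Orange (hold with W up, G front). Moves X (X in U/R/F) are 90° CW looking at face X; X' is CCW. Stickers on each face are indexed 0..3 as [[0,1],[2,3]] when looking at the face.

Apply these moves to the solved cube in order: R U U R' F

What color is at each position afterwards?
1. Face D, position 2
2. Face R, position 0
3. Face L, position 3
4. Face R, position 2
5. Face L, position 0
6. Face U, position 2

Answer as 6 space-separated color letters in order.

After move 1 (R): R=RRRR U=WGWG F=GYGY D=YBYB B=WBWB
After move 2 (U): U=WWGG F=RRGY R=WBRR B=OOWB L=GYOO
After move 3 (U): U=GWGW F=WBGY R=OORR B=GYWB L=RROO
After move 4 (R'): R=OROR U=GWGG F=WWGW D=YBYY B=BYBB
After move 5 (F): F=GWWW U=GWOR R=GRGR D=OOYY L=RYOB
Query 1: D[2] = Y
Query 2: R[0] = G
Query 3: L[3] = B
Query 4: R[2] = G
Query 5: L[0] = R
Query 6: U[2] = O

Answer: Y G B G R O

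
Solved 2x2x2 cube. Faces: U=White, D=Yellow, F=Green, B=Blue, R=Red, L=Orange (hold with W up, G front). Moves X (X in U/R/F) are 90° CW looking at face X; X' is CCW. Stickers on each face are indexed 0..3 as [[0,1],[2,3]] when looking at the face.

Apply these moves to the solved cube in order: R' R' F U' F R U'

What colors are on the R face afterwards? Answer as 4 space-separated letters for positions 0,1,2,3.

After move 1 (R'): R=RRRR U=WBWB F=GWGW D=YGYG B=YBYB
After move 2 (R'): R=RRRR U=WYWY F=GBGB D=YWYW B=GBGB
After move 3 (F): F=GGBB U=WYOO R=WRYR D=RRYW L=OYOW
After move 4 (U'): U=YOWO F=OYBB R=GGYR B=WRGB L=GBOW
After move 5 (F): F=BOBY U=YOWB R=WGOR D=YGYW L=GROR
After move 6 (R): R=OWRG U=YOWY F=BGBW D=YGYW B=BROB
After move 7 (U'): U=OYYW F=GRBW R=BGRG B=OWOB L=BROR
Query: R face = BGRG

Answer: B G R G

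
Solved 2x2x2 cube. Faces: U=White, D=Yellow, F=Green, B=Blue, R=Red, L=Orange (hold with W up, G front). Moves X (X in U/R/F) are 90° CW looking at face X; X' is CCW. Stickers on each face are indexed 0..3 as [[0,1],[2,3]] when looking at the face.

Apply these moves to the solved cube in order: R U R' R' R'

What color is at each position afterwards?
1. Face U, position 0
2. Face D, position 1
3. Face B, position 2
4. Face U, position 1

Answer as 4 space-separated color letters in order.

Answer: W W W R

Derivation:
After move 1 (R): R=RRRR U=WGWG F=GYGY D=YBYB B=WBWB
After move 2 (U): U=WWGG F=RRGY R=WBRR B=OOWB L=GYOO
After move 3 (R'): R=BRWR U=WWGO F=RWGG D=YRYY B=BOBB
After move 4 (R'): R=RRBW U=WBGB F=RWGO D=YWYG B=YORB
After move 5 (R'): R=RWRB U=WRGY F=RBGB D=YWYO B=GOWB
Query 1: U[0] = W
Query 2: D[1] = W
Query 3: B[2] = W
Query 4: U[1] = R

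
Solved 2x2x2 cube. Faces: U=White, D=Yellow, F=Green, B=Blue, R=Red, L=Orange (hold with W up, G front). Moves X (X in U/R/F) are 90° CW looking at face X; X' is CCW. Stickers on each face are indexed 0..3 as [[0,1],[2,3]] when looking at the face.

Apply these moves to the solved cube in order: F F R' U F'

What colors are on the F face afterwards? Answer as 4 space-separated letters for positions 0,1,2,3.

After move 1 (F): F=GGGG U=WWOO R=WRWR D=RRYY L=OYOY
After move 2 (F): F=GGGG U=WWYY R=OROR D=WWYY L=OROR
After move 3 (R'): R=RROO U=WBYB F=GWGY D=WGYG B=YBWB
After move 4 (U): U=YWBB F=RRGY R=YBOO B=ORWB L=GWOR
After move 5 (F'): F=RYRG U=YWYO R=GBWO D=WRYG L=GBOB
Query: F face = RYRG

Answer: R Y R G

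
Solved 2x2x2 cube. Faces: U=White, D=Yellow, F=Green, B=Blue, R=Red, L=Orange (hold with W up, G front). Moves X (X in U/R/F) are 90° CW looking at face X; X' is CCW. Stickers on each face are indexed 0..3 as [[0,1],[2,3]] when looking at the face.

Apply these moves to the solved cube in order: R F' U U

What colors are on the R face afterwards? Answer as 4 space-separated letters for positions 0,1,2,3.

Answer: O G Y R

Derivation:
After move 1 (R): R=RRRR U=WGWG F=GYGY D=YBYB B=WBWB
After move 2 (F'): F=YYGG U=WGRR R=BRYR D=OOYB L=OGOW
After move 3 (U): U=RWRG F=BRGG R=WBYR B=OGWB L=YYOW
After move 4 (U): U=RRGW F=WBGG R=OGYR B=YYWB L=BROW
Query: R face = OGYR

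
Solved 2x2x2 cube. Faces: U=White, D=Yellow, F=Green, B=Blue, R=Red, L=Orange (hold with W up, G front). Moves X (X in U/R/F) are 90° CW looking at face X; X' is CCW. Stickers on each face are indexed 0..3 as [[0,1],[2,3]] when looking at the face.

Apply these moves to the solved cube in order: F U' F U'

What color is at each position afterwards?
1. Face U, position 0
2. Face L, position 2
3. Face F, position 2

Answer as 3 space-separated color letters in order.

After move 1 (F): F=GGGG U=WWOO R=WRWR D=RRYY L=OYOY
After move 2 (U'): U=WOWO F=OYGG R=GGWR B=WRBB L=BBOY
After move 3 (F): F=GOGY U=WOYB R=WGOR D=WGYY L=BROR
After move 4 (U'): U=OBWY F=BRGY R=GOOR B=WGBB L=WROR
Query 1: U[0] = O
Query 2: L[2] = O
Query 3: F[2] = G

Answer: O O G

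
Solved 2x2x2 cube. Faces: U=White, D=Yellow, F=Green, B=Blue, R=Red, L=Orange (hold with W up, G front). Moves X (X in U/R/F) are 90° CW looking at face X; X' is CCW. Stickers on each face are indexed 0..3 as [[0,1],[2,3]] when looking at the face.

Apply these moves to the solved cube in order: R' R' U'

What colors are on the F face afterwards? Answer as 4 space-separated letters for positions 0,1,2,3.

Answer: O O G B

Derivation:
After move 1 (R'): R=RRRR U=WBWB F=GWGW D=YGYG B=YBYB
After move 2 (R'): R=RRRR U=WYWY F=GBGB D=YWYW B=GBGB
After move 3 (U'): U=YYWW F=OOGB R=GBRR B=RRGB L=GBOO
Query: F face = OOGB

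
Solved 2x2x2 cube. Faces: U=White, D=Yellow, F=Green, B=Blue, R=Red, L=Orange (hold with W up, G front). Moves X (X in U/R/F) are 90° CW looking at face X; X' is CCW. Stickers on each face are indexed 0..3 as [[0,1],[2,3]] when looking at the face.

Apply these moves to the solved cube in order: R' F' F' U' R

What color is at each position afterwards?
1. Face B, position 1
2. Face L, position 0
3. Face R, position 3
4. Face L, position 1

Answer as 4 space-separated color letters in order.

Answer: R Y G B

Derivation:
After move 1 (R'): R=RRRR U=WBWB F=GWGW D=YGYG B=YBYB
After move 2 (F'): F=WWGG U=WBRR R=GRYR D=OOYG L=OBOW
After move 3 (F'): F=WGWG U=WBGY R=OROR D=BWYG L=OROR
After move 4 (U'): U=BYWG F=ORWG R=WGOR B=ORYB L=YBOR
After move 5 (R): R=OWRG U=BRWG F=OWWG D=BYYO B=GRYB
Query 1: B[1] = R
Query 2: L[0] = Y
Query 3: R[3] = G
Query 4: L[1] = B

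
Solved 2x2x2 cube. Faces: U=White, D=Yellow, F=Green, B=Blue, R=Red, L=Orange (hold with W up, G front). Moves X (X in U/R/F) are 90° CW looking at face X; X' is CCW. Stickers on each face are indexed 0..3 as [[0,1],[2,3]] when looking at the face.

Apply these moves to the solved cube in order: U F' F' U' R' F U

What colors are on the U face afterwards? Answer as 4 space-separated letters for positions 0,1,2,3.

After move 1 (U): U=WWWW F=RRGG R=BBRR B=OOBB L=GGOO
After move 2 (F'): F=RGRG U=WWBR R=YBYR D=GOYY L=GWOW
After move 3 (F'): F=GGRR U=WWYY R=OBGR D=WWYY L=GROB
After move 4 (U'): U=WYWY F=GRRR R=GGGR B=OBBB L=OOOB
After move 5 (R'): R=GRGG U=WBWO F=GYRY D=WRYR B=YBWB
After move 6 (F): F=RGYY U=WBBO R=WROG D=GGYR L=OWOR
After move 7 (U): U=BWOB F=WRYY R=YBOG B=OWWB L=RGOR
Query: U face = BWOB

Answer: B W O B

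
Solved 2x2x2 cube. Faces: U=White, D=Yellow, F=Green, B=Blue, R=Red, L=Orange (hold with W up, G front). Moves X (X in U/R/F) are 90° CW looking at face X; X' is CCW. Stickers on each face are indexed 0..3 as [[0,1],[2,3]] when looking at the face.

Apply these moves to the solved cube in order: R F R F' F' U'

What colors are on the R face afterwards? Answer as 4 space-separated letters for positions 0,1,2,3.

After move 1 (R): R=RRRR U=WGWG F=GYGY D=YBYB B=WBWB
After move 2 (F): F=GGYY U=WGOO R=WRGR D=RRYB L=OYOB
After move 3 (R): R=GWRR U=WGOY F=GRYB D=RWYW B=OBGB
After move 4 (F'): F=RBGY U=WGGR R=WWRR D=YBYW L=OYOO
After move 5 (F'): F=BYRG U=WGWR R=BWYR D=YOYW L=OROG
After move 6 (U'): U=GRWW F=ORRG R=BYYR B=BWGB L=OBOG
Query: R face = BYYR

Answer: B Y Y R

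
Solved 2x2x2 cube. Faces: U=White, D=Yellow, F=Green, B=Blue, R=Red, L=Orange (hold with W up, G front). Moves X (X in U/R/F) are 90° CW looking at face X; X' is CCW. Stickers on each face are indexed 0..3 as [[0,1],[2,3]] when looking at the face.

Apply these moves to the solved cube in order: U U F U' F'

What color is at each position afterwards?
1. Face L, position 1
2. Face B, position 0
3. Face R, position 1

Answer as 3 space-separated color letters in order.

Answer: O W B

Derivation:
After move 1 (U): U=WWWW F=RRGG R=BBRR B=OOBB L=GGOO
After move 2 (U): U=WWWW F=BBGG R=OORR B=GGBB L=RROO
After move 3 (F): F=GBGB U=WWOR R=WOWR D=ROYY L=RYOY
After move 4 (U'): U=WRWO F=RYGB R=GBWR B=WOBB L=GGOY
After move 5 (F'): F=YBRG U=WRGW R=OBRR D=GYYY L=GOOW
Query 1: L[1] = O
Query 2: B[0] = W
Query 3: R[1] = B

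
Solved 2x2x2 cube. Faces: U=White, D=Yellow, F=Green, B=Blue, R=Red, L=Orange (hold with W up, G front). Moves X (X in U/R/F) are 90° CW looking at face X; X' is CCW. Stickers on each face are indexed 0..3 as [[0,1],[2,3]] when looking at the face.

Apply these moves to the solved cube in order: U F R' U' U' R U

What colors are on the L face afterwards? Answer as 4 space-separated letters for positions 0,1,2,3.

After move 1 (U): U=WWWW F=RRGG R=BBRR B=OOBB L=GGOO
After move 2 (F): F=GRGR U=WWOG R=WBWR D=RBYY L=GYOY
After move 3 (R'): R=BRWW U=WBOO F=GWGG D=RRYR B=YOBB
After move 4 (U'): U=BOWO F=GYGG R=GWWW B=BRBB L=YOOY
After move 5 (U'): U=OOBW F=YOGG R=GYWW B=GWBB L=BROY
After move 6 (R): R=WGWY U=OOBG F=YRGR D=RBYG B=WWOB
After move 7 (U): U=BOGO F=WGGR R=WWWY B=BROB L=YROY
Query: L face = YROY

Answer: Y R O Y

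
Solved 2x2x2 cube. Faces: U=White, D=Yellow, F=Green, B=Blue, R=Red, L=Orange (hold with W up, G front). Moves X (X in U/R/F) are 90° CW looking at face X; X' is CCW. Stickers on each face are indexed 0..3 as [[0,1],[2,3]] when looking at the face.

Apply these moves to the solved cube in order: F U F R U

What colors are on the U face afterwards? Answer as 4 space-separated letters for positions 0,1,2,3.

After move 1 (F): F=GGGG U=WWOO R=WRWR D=RRYY L=OYOY
After move 2 (U): U=OWOW F=WRGG R=BBWR B=OYBB L=GGOY
After move 3 (F): F=GWGR U=OWYG R=OBWR D=WBYY L=GROR
After move 4 (R): R=WORB U=OWYR F=GBGY D=WBYO B=GYWB
After move 5 (U): U=YORW F=WOGY R=GYRB B=GRWB L=GBOR
Query: U face = YORW

Answer: Y O R W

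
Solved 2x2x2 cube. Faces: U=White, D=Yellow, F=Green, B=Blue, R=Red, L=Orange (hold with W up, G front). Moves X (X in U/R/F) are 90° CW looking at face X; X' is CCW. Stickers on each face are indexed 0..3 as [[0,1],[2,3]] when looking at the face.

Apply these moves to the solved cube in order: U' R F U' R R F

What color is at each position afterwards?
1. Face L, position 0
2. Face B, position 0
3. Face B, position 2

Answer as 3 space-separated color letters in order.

Answer: W Y Y

Derivation:
After move 1 (U'): U=WWWW F=OOGG R=GGRR B=RRBB L=BBOO
After move 2 (R): R=RGRG U=WOWG F=OYGY D=YBYR B=WRWB
After move 3 (F): F=GOYY U=WOOB R=WGGG D=RRYR L=BYOB
After move 4 (U'): U=OBWO F=BYYY R=GOGG B=WGWB L=WROB
After move 5 (R): R=GGGO U=OYWY F=BRYR D=RWYW B=OGBB
After move 6 (R): R=GGOG U=ORWR F=BWYW D=RBYO B=YGYB
After move 7 (F): F=YBWW U=ORBR R=WGRG D=OGYO L=WROB
Query 1: L[0] = W
Query 2: B[0] = Y
Query 3: B[2] = Y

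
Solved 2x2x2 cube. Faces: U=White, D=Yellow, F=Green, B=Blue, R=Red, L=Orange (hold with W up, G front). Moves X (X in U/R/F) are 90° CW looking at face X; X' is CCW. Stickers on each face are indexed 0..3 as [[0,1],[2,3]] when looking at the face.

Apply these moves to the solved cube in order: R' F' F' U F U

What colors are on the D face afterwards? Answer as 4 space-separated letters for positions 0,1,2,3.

Answer: O Y Y G

Derivation:
After move 1 (R'): R=RRRR U=WBWB F=GWGW D=YGYG B=YBYB
After move 2 (F'): F=WWGG U=WBRR R=GRYR D=OOYG L=OBOW
After move 3 (F'): F=WGWG U=WBGY R=OROR D=BWYG L=OROR
After move 4 (U): U=GWYB F=ORWG R=YBOR B=ORYB L=WGOR
After move 5 (F): F=WOGR U=GWRG R=YBBR D=OYYG L=WBOW
After move 6 (U): U=RGGW F=YBGR R=ORBR B=WBYB L=WOOW
Query: D face = OYYG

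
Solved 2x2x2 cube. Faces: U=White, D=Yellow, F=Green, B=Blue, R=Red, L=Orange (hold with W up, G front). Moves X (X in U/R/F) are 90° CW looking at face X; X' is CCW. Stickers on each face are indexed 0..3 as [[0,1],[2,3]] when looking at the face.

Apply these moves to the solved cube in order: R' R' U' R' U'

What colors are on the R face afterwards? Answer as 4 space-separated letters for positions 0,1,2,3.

Answer: O Y G R

Derivation:
After move 1 (R'): R=RRRR U=WBWB F=GWGW D=YGYG B=YBYB
After move 2 (R'): R=RRRR U=WYWY F=GBGB D=YWYW B=GBGB
After move 3 (U'): U=YYWW F=OOGB R=GBRR B=RRGB L=GBOO
After move 4 (R'): R=BRGR U=YGWR F=OYGW D=YOYB B=WRWB
After move 5 (U'): U=GRYW F=GBGW R=OYGR B=BRWB L=WROO
Query: R face = OYGR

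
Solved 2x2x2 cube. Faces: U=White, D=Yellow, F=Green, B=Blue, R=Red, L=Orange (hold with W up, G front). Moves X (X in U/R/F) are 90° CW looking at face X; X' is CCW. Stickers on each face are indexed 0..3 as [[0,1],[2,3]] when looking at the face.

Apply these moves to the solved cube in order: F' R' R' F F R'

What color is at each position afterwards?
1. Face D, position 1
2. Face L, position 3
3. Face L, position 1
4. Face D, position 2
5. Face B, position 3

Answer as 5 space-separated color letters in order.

After move 1 (F'): F=GGGG U=WWRR R=YRYR D=OOYY L=OWOW
After move 2 (R'): R=RRYY U=WBRB F=GWGR D=OGYG B=YBOB
After move 3 (R'): R=RYRY U=WORY F=GBGB D=OWYR B=GBGB
After move 4 (F): F=GGBB U=WOWW R=RYYY D=RRYR L=OOOW
After move 5 (F): F=BGBG U=WOWO R=WYWY D=YRYR L=OROR
After move 6 (R'): R=YYWW U=WGWG F=BOBO D=YGYG B=RBRB
Query 1: D[1] = G
Query 2: L[3] = R
Query 3: L[1] = R
Query 4: D[2] = Y
Query 5: B[3] = B

Answer: G R R Y B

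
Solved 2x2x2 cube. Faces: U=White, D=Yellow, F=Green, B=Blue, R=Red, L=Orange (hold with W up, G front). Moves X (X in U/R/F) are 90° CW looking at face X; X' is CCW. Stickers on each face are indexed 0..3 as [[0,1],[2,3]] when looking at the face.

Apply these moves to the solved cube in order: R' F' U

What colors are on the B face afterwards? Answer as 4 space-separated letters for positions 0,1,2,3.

Answer: O B Y B

Derivation:
After move 1 (R'): R=RRRR U=WBWB F=GWGW D=YGYG B=YBYB
After move 2 (F'): F=WWGG U=WBRR R=GRYR D=OOYG L=OBOW
After move 3 (U): U=RWRB F=GRGG R=YBYR B=OBYB L=WWOW
Query: B face = OBYB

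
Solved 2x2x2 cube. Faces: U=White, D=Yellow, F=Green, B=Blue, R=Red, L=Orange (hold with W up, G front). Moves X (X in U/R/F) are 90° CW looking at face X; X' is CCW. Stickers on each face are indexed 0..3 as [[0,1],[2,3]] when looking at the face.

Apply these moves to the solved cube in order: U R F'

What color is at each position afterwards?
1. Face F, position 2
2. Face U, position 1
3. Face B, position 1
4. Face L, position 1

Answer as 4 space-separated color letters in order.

After move 1 (U): U=WWWW F=RRGG R=BBRR B=OOBB L=GGOO
After move 2 (R): R=RBRB U=WRWG F=RYGY D=YBYO B=WOWB
After move 3 (F'): F=YYRG U=WRRR R=BBYB D=GOYO L=GGOW
Query 1: F[2] = R
Query 2: U[1] = R
Query 3: B[1] = O
Query 4: L[1] = G

Answer: R R O G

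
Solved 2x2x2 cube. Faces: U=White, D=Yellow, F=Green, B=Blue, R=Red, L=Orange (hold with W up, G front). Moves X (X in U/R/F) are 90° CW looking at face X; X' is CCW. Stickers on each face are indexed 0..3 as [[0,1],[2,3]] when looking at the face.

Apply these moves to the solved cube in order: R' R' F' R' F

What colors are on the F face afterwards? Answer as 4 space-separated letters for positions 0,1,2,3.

Answer: G B R Y

Derivation:
After move 1 (R'): R=RRRR U=WBWB F=GWGW D=YGYG B=YBYB
After move 2 (R'): R=RRRR U=WYWY F=GBGB D=YWYW B=GBGB
After move 3 (F'): F=BBGG U=WYRR R=WRYR D=OOYW L=OYOW
After move 4 (R'): R=RRWY U=WGRG F=BYGR D=OBYG B=WBOB
After move 5 (F): F=GBRY U=WGWY R=RRGY D=WRYG L=OOOB
Query: F face = GBRY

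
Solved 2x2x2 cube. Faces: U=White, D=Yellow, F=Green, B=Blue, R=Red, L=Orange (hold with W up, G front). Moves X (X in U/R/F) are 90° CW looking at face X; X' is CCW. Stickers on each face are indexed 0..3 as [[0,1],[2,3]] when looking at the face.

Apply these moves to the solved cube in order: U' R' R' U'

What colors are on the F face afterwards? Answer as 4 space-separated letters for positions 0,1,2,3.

Answer: B B G R

Derivation:
After move 1 (U'): U=WWWW F=OOGG R=GGRR B=RRBB L=BBOO
After move 2 (R'): R=GRGR U=WBWR F=OWGW D=YOYG B=YRYB
After move 3 (R'): R=RRGG U=WYWY F=OBGR D=YWYW B=GROB
After move 4 (U'): U=YYWW F=BBGR R=OBGG B=RROB L=GROO
Query: F face = BBGR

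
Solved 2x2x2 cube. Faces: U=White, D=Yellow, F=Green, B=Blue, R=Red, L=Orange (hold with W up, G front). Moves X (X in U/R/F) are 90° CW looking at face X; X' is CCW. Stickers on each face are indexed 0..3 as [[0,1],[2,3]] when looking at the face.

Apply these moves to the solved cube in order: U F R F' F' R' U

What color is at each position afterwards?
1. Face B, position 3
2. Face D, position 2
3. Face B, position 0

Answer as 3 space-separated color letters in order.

Answer: B Y G

Derivation:
After move 1 (U): U=WWWW F=RRGG R=BBRR B=OOBB L=GGOO
After move 2 (F): F=GRGR U=WWOG R=WBWR D=RBYY L=GYOY
After move 3 (R): R=WWRB U=WROR F=GBGY D=RBYO B=GOWB
After move 4 (F'): F=BYGG U=WRWR R=BWRB D=YYYO L=GROO
After move 5 (F'): F=YGBG U=WRBR R=YWYB D=ROYO L=GROW
After move 6 (R'): R=WBYY U=WWBG F=YRBR D=RGYG B=OOOB
After move 7 (U): U=BWGW F=WBBR R=OOYY B=GROB L=YROW
Query 1: B[3] = B
Query 2: D[2] = Y
Query 3: B[0] = G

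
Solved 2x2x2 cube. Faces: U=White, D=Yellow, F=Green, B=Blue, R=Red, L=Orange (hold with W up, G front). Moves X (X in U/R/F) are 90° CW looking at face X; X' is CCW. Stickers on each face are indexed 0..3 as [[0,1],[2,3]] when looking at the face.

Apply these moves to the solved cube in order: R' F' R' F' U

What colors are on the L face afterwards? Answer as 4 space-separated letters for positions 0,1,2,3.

After move 1 (R'): R=RRRR U=WBWB F=GWGW D=YGYG B=YBYB
After move 2 (F'): F=WWGG U=WBRR R=GRYR D=OOYG L=OBOW
After move 3 (R'): R=RRGY U=WYRY F=WBGR D=OWYG B=GBOB
After move 4 (F'): F=BRWG U=WYRG R=WROY D=BWYG L=OYOR
After move 5 (U): U=RWGY F=WRWG R=GBOY B=OYOB L=BROR
Query: L face = BROR

Answer: B R O R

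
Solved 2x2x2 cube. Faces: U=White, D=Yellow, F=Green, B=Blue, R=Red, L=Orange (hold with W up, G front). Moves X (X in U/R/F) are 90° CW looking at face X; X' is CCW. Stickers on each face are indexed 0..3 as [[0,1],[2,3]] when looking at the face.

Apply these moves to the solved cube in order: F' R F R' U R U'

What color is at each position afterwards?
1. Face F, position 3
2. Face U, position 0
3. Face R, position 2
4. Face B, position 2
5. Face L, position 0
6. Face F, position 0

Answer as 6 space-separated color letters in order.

After move 1 (F'): F=GGGG U=WWRR R=YRYR D=OOYY L=OWOW
After move 2 (R): R=YYRR U=WGRG F=GOGY D=OBYB B=RBWB
After move 3 (F): F=GGYO U=WGWW R=RYGR D=RYYB L=OOOB
After move 4 (R'): R=YRRG U=WWWR F=GGYW D=RGYO B=BBYB
After move 5 (U): U=WWRW F=YRYW R=BBRG B=OOYB L=GGOB
After move 6 (R): R=RBGB U=WRRW F=YGYO D=RYYO B=WOWB
After move 7 (U'): U=RWWR F=GGYO R=YGGB B=RBWB L=WOOB
Query 1: F[3] = O
Query 2: U[0] = R
Query 3: R[2] = G
Query 4: B[2] = W
Query 5: L[0] = W
Query 6: F[0] = G

Answer: O R G W W G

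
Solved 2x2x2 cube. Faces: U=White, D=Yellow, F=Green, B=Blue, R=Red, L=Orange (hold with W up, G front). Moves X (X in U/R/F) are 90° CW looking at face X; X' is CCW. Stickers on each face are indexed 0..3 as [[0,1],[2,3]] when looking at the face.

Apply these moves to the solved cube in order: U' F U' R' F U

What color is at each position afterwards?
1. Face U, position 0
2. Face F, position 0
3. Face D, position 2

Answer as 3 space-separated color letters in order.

After move 1 (U'): U=WWWW F=OOGG R=GGRR B=RRBB L=BBOO
After move 2 (F): F=GOGO U=WWOB R=WGWR D=RGYY L=BYOY
After move 3 (U'): U=WBWO F=BYGO R=GOWR B=WGBB L=RROY
After move 4 (R'): R=ORGW U=WBWW F=BBGO D=RYYO B=YGGB
After move 5 (F): F=GBOB U=WBYR R=WRWW D=GOYO L=RROY
After move 6 (U): U=YWRB F=WROB R=YGWW B=RRGB L=GBOY
Query 1: U[0] = Y
Query 2: F[0] = W
Query 3: D[2] = Y

Answer: Y W Y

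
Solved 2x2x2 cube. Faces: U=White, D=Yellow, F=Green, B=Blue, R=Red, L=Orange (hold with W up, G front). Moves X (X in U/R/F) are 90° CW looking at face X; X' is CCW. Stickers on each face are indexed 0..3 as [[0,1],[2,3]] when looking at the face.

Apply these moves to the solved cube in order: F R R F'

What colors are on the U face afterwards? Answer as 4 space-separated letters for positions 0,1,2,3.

After move 1 (F): F=GGGG U=WWOO R=WRWR D=RRYY L=OYOY
After move 2 (R): R=WWRR U=WGOG F=GRGY D=RBYB B=OBWB
After move 3 (R): R=RWRW U=WROY F=GBGB D=RWYO B=GBGB
After move 4 (F'): F=BBGG U=WRRR R=WWRW D=YYYO L=OYOO
Query: U face = WRRR

Answer: W R R R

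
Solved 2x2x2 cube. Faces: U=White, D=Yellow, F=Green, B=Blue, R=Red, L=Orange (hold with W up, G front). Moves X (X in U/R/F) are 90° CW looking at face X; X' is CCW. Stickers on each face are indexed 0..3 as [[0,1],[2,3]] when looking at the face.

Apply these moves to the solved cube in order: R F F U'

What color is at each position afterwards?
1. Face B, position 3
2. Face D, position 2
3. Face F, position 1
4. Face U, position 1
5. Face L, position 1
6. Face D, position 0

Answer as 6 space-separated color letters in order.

Answer: B Y R Y B G

Derivation:
After move 1 (R): R=RRRR U=WGWG F=GYGY D=YBYB B=WBWB
After move 2 (F): F=GGYY U=WGOO R=WRGR D=RRYB L=OYOB
After move 3 (F): F=YGYG U=WGBY R=OROR D=GWYB L=OROR
After move 4 (U'): U=GYWB F=ORYG R=YGOR B=ORWB L=WBOR
Query 1: B[3] = B
Query 2: D[2] = Y
Query 3: F[1] = R
Query 4: U[1] = Y
Query 5: L[1] = B
Query 6: D[0] = G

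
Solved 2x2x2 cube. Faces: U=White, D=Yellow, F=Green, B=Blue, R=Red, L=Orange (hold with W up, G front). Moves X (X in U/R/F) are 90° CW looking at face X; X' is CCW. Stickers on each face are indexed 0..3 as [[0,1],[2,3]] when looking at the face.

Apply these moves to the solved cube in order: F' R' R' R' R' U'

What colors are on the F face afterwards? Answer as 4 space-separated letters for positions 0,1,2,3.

Answer: O W G G

Derivation:
After move 1 (F'): F=GGGG U=WWRR R=YRYR D=OOYY L=OWOW
After move 2 (R'): R=RRYY U=WBRB F=GWGR D=OGYG B=YBOB
After move 3 (R'): R=RYRY U=WORY F=GBGB D=OWYR B=GBGB
After move 4 (R'): R=YYRR U=WGRG F=GOGY D=OBYB B=RBWB
After move 5 (R'): R=YRYR U=WWRR F=GGGG D=OOYY B=BBBB
After move 6 (U'): U=WRWR F=OWGG R=GGYR B=YRBB L=BBOW
Query: F face = OWGG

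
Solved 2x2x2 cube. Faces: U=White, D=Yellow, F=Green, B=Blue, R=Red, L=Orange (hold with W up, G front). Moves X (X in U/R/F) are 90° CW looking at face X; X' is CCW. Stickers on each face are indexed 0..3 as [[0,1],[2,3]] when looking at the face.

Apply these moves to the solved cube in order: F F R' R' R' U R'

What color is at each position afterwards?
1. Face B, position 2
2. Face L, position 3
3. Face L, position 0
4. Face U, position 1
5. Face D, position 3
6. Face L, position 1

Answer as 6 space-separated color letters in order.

Answer: B R G W Y W

Derivation:
After move 1 (F): F=GGGG U=WWOO R=WRWR D=RRYY L=OYOY
After move 2 (F): F=GGGG U=WWYY R=OROR D=WWYY L=OROR
After move 3 (R'): R=RROO U=WBYB F=GWGY D=WGYG B=YBWB
After move 4 (R'): R=RORO U=WWYY F=GBGB D=WWYY B=GBGB
After move 5 (R'): R=OORR U=WGYG F=GWGY D=WBYB B=YBWB
After move 6 (U): U=YWGG F=OOGY R=YBRR B=ORWB L=GWOR
After move 7 (R'): R=BRYR U=YWGO F=OWGG D=WOYY B=BRBB
Query 1: B[2] = B
Query 2: L[3] = R
Query 3: L[0] = G
Query 4: U[1] = W
Query 5: D[3] = Y
Query 6: L[1] = W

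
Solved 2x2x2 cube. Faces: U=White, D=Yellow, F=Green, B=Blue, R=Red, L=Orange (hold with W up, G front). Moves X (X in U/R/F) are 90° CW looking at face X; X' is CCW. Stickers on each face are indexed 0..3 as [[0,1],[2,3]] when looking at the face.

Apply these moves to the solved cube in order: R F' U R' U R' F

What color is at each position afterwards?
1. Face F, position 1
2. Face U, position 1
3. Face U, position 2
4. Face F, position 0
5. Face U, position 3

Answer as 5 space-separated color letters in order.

Answer: B O W G W

Derivation:
After move 1 (R): R=RRRR U=WGWG F=GYGY D=YBYB B=WBWB
After move 2 (F'): F=YYGG U=WGRR R=BRYR D=OOYB L=OGOW
After move 3 (U): U=RWRG F=BRGG R=WBYR B=OGWB L=YYOW
After move 4 (R'): R=BRWY U=RWRO F=BWGG D=ORYG B=BGOB
After move 5 (U): U=RROW F=BRGG R=BGWY B=YYOB L=BWOW
After move 6 (R'): R=GYBW U=ROOY F=BRGW D=ORYG B=GYRB
After move 7 (F): F=GBWR U=ROWW R=OYYW D=BGYG L=BOOR
Query 1: F[1] = B
Query 2: U[1] = O
Query 3: U[2] = W
Query 4: F[0] = G
Query 5: U[3] = W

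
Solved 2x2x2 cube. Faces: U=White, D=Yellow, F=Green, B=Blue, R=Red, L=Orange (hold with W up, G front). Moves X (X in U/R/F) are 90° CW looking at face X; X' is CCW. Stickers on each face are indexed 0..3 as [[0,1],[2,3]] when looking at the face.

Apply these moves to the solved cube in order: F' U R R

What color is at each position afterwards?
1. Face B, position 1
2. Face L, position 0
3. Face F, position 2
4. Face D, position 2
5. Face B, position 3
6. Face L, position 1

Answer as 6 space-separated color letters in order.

After move 1 (F'): F=GGGG U=WWRR R=YRYR D=OOYY L=OWOW
After move 2 (U): U=RWRW F=YRGG R=BBYR B=OWBB L=GGOW
After move 3 (R): R=YBRB U=RRRG F=YOGY D=OBYO B=WWWB
After move 4 (R): R=RYBB U=RORY F=YBGO D=OWYW B=GWRB
Query 1: B[1] = W
Query 2: L[0] = G
Query 3: F[2] = G
Query 4: D[2] = Y
Query 5: B[3] = B
Query 6: L[1] = G

Answer: W G G Y B G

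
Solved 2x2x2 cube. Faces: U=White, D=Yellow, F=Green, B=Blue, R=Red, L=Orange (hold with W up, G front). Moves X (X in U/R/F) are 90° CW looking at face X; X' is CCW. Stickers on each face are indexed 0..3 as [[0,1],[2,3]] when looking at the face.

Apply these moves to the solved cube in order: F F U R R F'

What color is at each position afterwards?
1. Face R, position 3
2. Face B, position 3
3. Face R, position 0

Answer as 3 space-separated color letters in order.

After move 1 (F): F=GGGG U=WWOO R=WRWR D=RRYY L=OYOY
After move 2 (F): F=GGGG U=WWYY R=OROR D=WWYY L=OROR
After move 3 (U): U=YWYW F=ORGG R=BBOR B=ORBB L=GGOR
After move 4 (R): R=OBRB U=YRYG F=OWGY D=WBYO B=WRWB
After move 5 (R): R=ROBB U=YWYY F=OBGO D=WWYW B=GRRB
After move 6 (F'): F=BOOG U=YWRB R=WOWB D=GRYW L=GYOY
Query 1: R[3] = B
Query 2: B[3] = B
Query 3: R[0] = W

Answer: B B W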